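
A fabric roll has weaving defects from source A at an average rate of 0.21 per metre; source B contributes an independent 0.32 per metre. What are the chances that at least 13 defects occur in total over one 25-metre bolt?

Independent Poisson processes superpose: combined rate λ = 0.21 + 0.32 = 0.53 per metre.
Over the interval, μ = 0.53 × 25 = 13.25 (a 25-metre bolt = 25 metres).
P(N ≥ 13) = 1 − P(N ≤ 12) ≈ 0.5641.

0.5641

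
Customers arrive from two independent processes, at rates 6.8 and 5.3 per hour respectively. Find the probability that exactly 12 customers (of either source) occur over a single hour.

Independent Poisson processes superpose: combined rate λ = 6.8 + 5.3 = 12.1 per hour.
So μ = 12.1.
P(N = 12) = e^(−12.1) · 12.1^12/12! ≈ 0.1143.

0.1143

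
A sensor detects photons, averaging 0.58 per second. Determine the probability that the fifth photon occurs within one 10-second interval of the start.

Over the interval, μ = 0.58 × 10 = 5.8 (a 10-second interval = 10 seconds).
The fifth arrival falls in the interval iff at least 5 events occur there: P(S_5 ≤ t) = P(N ≥ 5) = 1 − P(N ≤ 4) ≈ 0.6873.

0.6873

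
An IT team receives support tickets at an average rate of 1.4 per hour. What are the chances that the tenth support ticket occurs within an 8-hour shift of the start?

0.6808

Over the interval, μ = 1.4 × 8 = 11.2 (an 8-hour shift = 8 hours).
The tenth arrival falls in the interval iff at least 10 events occur there: P(S_10 ≤ t) = P(N ≥ 10) = 1 − P(N ≤ 9) ≈ 0.6808.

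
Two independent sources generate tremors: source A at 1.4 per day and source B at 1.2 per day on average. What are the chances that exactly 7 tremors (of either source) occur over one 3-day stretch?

Independent Poisson processes superpose: combined rate λ = 1.4 + 1.2 = 2.6 per day.
Over the interval, μ = 2.6 × 3 = 7.8 (a 3-day stretch = 3 days).
P(N = 7) = e^(−7.8) · 7.8^7/7! ≈ 0.1428.

0.1428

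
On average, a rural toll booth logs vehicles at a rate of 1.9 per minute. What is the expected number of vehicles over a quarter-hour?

28.5

E[N] = λt = 1.9 × 15 = 28.5 (a quarter-hour = 15 minutes).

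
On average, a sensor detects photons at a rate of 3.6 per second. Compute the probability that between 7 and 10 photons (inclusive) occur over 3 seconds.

0.3968

Over the interval, μ = 3.6 × 3 = 10.8 (3 seconds).
P(7 ≤ N ≤ 10) = Σ_{j=7}^{10} e^(−10.8) · 10.8^j/j! ≈ 0.3968.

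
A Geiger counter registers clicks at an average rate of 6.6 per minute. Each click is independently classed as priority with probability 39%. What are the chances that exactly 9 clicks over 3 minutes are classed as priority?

0.1192

Thinning: the clicks that are classed as priority themselves form a Poisson process with rate 0.39 × 6.6 = 2.574 per minute.
Over the interval, μ = 2.574 × 3 = 7.722 (3 minutes).
P(N = 9) = e^(−7.722) · 7.722^9/9! ≈ 0.1192.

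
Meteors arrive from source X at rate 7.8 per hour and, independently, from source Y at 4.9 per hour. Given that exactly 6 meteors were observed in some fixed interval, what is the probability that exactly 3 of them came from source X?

Given the total, each event is independently from source X with probability p = λ_X/(λ_X+λ_Y) = 7.8/12.7 ≈ 0.6142.
So K ~ Binomial(6, 7.8/12.7): P(K = 3) = C(6,3) · (7.8/12.7)^3 · (4.9/12.7)^3 ≈ 0.2661.

0.2661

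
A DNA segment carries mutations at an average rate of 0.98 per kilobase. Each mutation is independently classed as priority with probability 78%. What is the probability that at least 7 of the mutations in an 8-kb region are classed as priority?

Thinning: the mutations that are classed as priority themselves form a Poisson process with rate 0.78 × 0.98 = 0.7644 per kilobase.
Over the interval, μ = 0.7644 × 8 = 6.1152 (an 8-kb region = 8 kilobases).
P(N ≥ 7) = 1 − P(N ≤ 6) ≈ 0.4122.

0.4122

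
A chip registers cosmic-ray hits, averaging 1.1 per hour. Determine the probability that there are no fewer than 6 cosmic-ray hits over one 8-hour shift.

0.8716

Over the interval, μ = 1.1 × 8 = 8.8 (an 8-hour shift = 8 hours).
P(N ≥ 6) = 1 − P(N ≤ 5) = 1 − Σ_{j=0}^{5} e^(−μ) μ^j/j! ≈ 0.8716.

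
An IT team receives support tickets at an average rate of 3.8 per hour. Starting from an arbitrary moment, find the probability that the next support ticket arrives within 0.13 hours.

Inter-arrival times are exponential with rate λ = 3.8 per hour.
P(T ≤ 0.13) = 1 − e^(−λt) = 1 − e^(−3.8 × 0.13) = 1 − e^(−0.494) ≈ 0.3898.

0.3898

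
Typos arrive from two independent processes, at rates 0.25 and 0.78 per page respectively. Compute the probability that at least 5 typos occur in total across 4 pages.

0.3946

Independent Poisson processes superpose: combined rate λ = 0.25 + 0.78 = 1.03 per page.
Over the interval, μ = 1.03 × 4 = 4.12 (4 pages).
P(N ≥ 5) = 1 − P(N ≤ 4) ≈ 0.3946.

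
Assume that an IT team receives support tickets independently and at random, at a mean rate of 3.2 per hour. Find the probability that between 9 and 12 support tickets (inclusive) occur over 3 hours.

Over the interval, μ = 3.2 × 3 = 9.6 (3 hours).
P(9 ≤ N ≤ 12) = Σ_{j=9}^{12} e^(−9.6) · 9.6^j/j! ≈ 0.4483.

0.4483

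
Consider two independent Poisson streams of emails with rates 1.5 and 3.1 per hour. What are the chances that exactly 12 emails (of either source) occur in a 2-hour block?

Independent Poisson processes superpose: combined rate λ = 1.5 + 3.1 = 4.6 per hour.
Over the interval, μ = 4.6 × 2 = 9.2 (a 2-hour block = 2 hours).
P(N = 12) = e^(−9.2) · 9.2^12/12! ≈ 0.0776.

0.0776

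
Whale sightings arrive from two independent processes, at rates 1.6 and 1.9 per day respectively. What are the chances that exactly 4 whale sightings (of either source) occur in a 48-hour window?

Independent Poisson processes superpose: combined rate λ = 1.6 + 1.9 = 3.5 per day.
Over the interval, μ = 3.5 × 2 = 7 (a 48-hour window = 2 days).
P(N = 4) = e^(−7) · 7^4/4! ≈ 0.0912.

0.0912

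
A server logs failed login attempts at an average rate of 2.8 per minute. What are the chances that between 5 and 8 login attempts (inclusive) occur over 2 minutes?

Over the interval, μ = 2.8 × 2 = 5.6 (2 minutes).
P(5 ≤ N ≤ 8) = Σ_{j=5}^{8} e^(−5.6) · 5.6^j/j! ≈ 0.5435.

0.5435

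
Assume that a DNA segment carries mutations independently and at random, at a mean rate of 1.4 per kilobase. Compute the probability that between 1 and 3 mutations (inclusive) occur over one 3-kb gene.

Over the interval, μ = 1.4 × 3 = 4.2 (a 3-kb gene = 3 kilobases).
P(1 ≤ N ≤ 3) = Σ_{j=1}^{3} e^(−4.2) · 4.2^j/j! ≈ 0.3804.

0.3804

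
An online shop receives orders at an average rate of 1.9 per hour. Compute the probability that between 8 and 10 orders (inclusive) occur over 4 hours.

Over the interval, μ = 1.9 × 4 = 7.6 (4 hours).
P(8 ≤ N ≤ 10) = Σ_{j=8}^{10} e^(−7.6) · 7.6^j/j! ≈ 0.3435.

0.3435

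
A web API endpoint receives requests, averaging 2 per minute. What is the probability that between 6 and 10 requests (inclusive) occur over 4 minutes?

0.6246

Over the interval, μ = 2 × 4 = 8 (4 minutes).
P(6 ≤ N ≤ 10) = Σ_{j=6}^{10} e^(−8) · 8^j/j! ≈ 0.6246.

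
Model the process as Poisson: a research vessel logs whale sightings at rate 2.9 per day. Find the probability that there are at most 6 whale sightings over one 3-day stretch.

0.2355

Over the interval, μ = 2.9 × 3 = 8.7 (a 3-day stretch = 3 days).
P(N ≤ 6) = Σ_{j=0}^{6} e^(−μ) μ^j/j! ≈ 0.2355.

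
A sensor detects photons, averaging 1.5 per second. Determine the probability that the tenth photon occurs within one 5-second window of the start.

Over the interval, μ = 1.5 × 5 = 7.5 (a 5-second window = 5 seconds).
The tenth arrival falls in the interval iff at least 10 events occur there: P(S_10 ≤ t) = P(N ≥ 10) = 1 − P(N ≤ 9) ≈ 0.2236.

0.2236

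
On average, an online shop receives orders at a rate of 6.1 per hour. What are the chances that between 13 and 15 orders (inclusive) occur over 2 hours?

Over the interval, μ = 6.1 × 2 = 12.2 (2 hours).
P(13 ≤ N ≤ 15) = Σ_{j=13}^{15} e^(−12.2) · 12.2^j/j! ≈ 0.2765.

0.2765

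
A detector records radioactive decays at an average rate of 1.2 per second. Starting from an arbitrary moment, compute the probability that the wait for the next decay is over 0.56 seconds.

The wait for the next event is exponential with rate λ = 1.2 per second.
P(T > 0.56) = e^(−λt) = e^(−1.2 × 0.56) = e^(−0.672) ≈ 0.5107.

0.5107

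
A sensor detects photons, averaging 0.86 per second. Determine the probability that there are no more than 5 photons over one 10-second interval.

Over the interval, μ = 0.86 × 10 = 8.6 (a 10-second interval = 10 seconds).
P(N ≤ 5) = Σ_{j=0}^{5} e^(−μ) μ^j/j! ≈ 0.1422.

0.1422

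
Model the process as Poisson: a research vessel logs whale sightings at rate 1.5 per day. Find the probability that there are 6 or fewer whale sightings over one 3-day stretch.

Over the interval, μ = 1.5 × 3 = 4.5 (a 3-day stretch = 3 days).
P(N ≤ 6) = Σ_{j=0}^{6} e^(−μ) μ^j/j! ≈ 0.8311.

0.8311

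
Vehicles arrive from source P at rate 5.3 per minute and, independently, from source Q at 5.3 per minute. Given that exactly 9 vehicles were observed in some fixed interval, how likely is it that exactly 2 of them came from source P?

0.0703

Given the total, each event is independently from source P with probability p = λ_P/(λ_P+λ_Q) = 5.3/10.6 = 0.5000.
So K ~ Binomial(9, 5.3/10.6): P(K = 2) = C(9,2) · (5.3/10.6)^2 · (5.3/10.6)^7 ≈ 0.0703.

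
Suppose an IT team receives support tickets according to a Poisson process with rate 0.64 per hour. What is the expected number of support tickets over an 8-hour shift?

E[N] = λt = 0.64 × 8 = 5.12 (an 8-hour shift = 8 hours).

5.12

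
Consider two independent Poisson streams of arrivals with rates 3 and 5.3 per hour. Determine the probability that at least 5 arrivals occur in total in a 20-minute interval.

0.1472

Independent Poisson processes superpose: combined rate λ = 3 + 5.3 = 8.3 per hour.
Over the interval, μ = 8.3 × 1/3 ≈ 2.76667 (a 20-minute interval = 1/3 hours).
P(N ≥ 5) = 1 − P(N ≤ 4) ≈ 0.1472.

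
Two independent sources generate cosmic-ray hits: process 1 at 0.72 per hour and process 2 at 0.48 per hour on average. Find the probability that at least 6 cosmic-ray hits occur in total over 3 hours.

Independent Poisson processes superpose: combined rate λ = 0.72 + 0.48 = 1.2 per hour.
Over the interval, μ = 1.2 × 3 = 3.6 (3 hours).
P(N ≥ 6) = 1 − P(N ≤ 5) ≈ 0.1559.

0.1559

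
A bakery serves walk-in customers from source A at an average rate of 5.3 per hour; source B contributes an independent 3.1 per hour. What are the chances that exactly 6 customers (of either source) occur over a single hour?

0.1097

Independent Poisson processes superpose: combined rate λ = 5.3 + 3.1 = 8.4 per hour.
So μ = 8.4.
P(N = 6) = e^(−8.4) · 8.4^6/6! ≈ 0.1097.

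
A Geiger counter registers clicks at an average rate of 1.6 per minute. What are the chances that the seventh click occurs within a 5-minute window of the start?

Over the interval, μ = 1.6 × 5 = 8 (a 5-minute window = 5 minutes).
The seventh arrival falls in the interval iff at least 7 events occur there: P(S_7 ≤ t) = P(N ≥ 7) = 1 − P(N ≤ 6) ≈ 0.6866.

0.6866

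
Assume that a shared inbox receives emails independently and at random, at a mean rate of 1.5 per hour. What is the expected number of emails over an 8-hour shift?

E[N] = λt = 1.5 × 8 = 12 (an 8-hour shift = 8 hours).

12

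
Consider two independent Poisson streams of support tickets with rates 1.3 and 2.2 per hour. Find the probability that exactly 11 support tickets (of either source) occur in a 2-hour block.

Independent Poisson processes superpose: combined rate λ = 1.3 + 2.2 = 3.5 per hour.
Over the interval, μ = 3.5 × 2 = 7 (a 2-hour block = 2 hours).
P(N = 11) = e^(−7) · 7^11/11! ≈ 0.0452.

0.0452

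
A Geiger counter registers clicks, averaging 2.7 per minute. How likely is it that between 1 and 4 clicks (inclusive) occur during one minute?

With mean μ = 2.7 per minute,
P(1 ≤ N ≤ 4) = Σ_{j=1}^{4} e^(−2.7) · 2.7^j/j! ≈ 0.7957.

0.7957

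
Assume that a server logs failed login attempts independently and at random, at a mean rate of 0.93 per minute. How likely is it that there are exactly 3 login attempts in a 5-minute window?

0.1602

Over the interval, μ = 0.93 × 5 = 4.65 (a 5-minute window = 5 minutes).
P(N = 3) = e^(−μ) μ^3/3! = e^(−4.65) · 4.65^3/6 ≈ 0.1602.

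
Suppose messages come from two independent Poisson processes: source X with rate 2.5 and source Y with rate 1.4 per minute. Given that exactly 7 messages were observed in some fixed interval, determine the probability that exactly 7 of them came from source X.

0.0445

Given the total, each event is independently from source X with probability p = λ_X/(λ_X+λ_Y) = 2.5/3.9 ≈ 0.6410.
So K ~ Binomial(7, 2.5/3.9): P(K = 7) = C(7,7) · (2.5/3.9)^7 · (1.4/3.9)^0 ≈ 0.0445.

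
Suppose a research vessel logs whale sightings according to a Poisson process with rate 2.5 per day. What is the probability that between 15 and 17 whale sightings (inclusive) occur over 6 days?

Over the interval, μ = 2.5 × 6 = 15 (6 days).
P(15 ≤ N ≤ 17) = Σ_{j=15}^{17} e^(−15) · 15^j/j! ≈ 0.2832.

0.2832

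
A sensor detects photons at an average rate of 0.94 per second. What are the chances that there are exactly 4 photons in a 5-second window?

0.1849

Over the interval, μ = 0.94 × 5 = 4.7 (a 5-second window = 5 seconds).
P(N = 4) = e^(−μ) μ^4/4! = e^(−4.7) · 4.7^4/24 ≈ 0.1849.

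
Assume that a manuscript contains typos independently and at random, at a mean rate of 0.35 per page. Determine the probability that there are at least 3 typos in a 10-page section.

0.6792

Over the interval, μ = 0.35 × 10 = 3.5 (a 10-page section = 10 pages).
P(N ≥ 3) = 1 − P(N ≤ 2) = 1 − Σ_{j=0}^{2} e^(−μ) μ^j/j! ≈ 0.6792.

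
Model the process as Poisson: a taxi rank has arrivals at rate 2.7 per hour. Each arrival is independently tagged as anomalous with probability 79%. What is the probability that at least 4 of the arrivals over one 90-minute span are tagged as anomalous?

0.3974

Thinning: the arrivals that are tagged as anomalous themselves form a Poisson process with rate 0.79 × 2.7 = 2.133 per hour.
Over the interval, μ = 2.133 × 1.5 = 3.1995 (a 90-minute span = 1.5 hours).
P(N ≥ 4) = 1 − P(N ≤ 3) ≈ 0.3974.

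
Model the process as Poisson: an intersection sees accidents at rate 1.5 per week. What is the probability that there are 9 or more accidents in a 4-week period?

0.1528

Over the interval, μ = 1.5 × 4 = 6 (a 4-week period = 4 weeks).
P(N ≥ 9) = 1 − P(N ≤ 8) = 1 − Σ_{j=0}^{8} e^(−μ) μ^j/j! ≈ 0.1528.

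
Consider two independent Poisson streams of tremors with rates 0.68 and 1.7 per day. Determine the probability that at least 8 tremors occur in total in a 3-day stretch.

0.4221

Independent Poisson processes superpose: combined rate λ = 0.68 + 1.7 = 2.38 per day.
Over the interval, μ = 2.38 × 3 = 7.14 (a 3-day stretch = 3 days).
P(N ≥ 8) = 1 − P(N ≤ 7) ≈ 0.4221.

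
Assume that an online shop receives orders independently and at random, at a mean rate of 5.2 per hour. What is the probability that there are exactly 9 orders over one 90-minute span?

Over the interval, μ = 5.2 × 1.5 = 7.8 (a 90-minute span = 1.5 hours).
P(N = 9) = e^(−μ) μ^9/9! = e^(−7.8) · 7.8^9/362880 ≈ 0.1207.

0.1207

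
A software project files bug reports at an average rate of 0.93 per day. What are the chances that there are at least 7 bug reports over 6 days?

Over the interval, μ = 0.93 × 6 = 5.58 (6 days).
P(N ≥ 7) = 1 − P(N ≤ 6) = 1 − Σ_{j=0}^{6} e^(−μ) μ^j/j! ≈ 0.3266.

0.3266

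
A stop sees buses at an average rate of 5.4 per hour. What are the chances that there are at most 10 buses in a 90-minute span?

0.8058

Over the interval, μ = 5.4 × 1.5 = 8.1 (a 90-minute span = 1.5 hours).
P(N ≤ 10) = Σ_{j=0}^{10} e^(−μ) μ^j/j! ≈ 0.8058.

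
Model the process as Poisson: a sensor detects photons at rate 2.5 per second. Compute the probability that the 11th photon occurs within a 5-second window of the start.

0.7029

Over the interval, μ = 2.5 × 5 = 12.5 (a 5-second window = 5 seconds).
The 11th arrival falls in the interval iff at least 11 events occur there: P(S_11 ≤ t) = P(N ≥ 11) = 1 − P(N ≤ 10) ≈ 0.7029.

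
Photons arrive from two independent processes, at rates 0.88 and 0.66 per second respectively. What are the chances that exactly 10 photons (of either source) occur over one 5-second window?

Independent Poisson processes superpose: combined rate λ = 0.88 + 0.66 = 1.54 per second.
Over the interval, μ = 1.54 × 5 = 7.7 (a 5-second window = 5 seconds).
P(N = 10) = e^(−7.7) · 7.7^10/10! ≈ 0.0914.

0.0914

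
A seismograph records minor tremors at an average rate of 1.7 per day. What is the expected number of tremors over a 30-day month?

E[N] = λt = 1.7 × 30 = 51 (a 30-day month = 30 days).

51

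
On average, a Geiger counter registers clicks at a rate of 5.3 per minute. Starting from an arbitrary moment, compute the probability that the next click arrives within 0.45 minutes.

0.9079

Inter-arrival times are exponential with rate λ = 5.3 per minute.
P(T ≤ 0.45) = 1 − e^(−λt) = 1 − e^(−5.3 × 0.45) = 1 − e^(−2.385) ≈ 0.9079.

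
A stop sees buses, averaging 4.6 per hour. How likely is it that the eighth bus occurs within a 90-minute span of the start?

Over the interval, μ = 4.6 × 1.5 = 6.9 (a 90-minute span = 1.5 hours).
The eighth arrival falls in the interval iff at least 8 events occur there: P(S_8 ≤ t) = P(N ≥ 8) = 1 − P(N ≤ 7) ≈ 0.3864.

0.3864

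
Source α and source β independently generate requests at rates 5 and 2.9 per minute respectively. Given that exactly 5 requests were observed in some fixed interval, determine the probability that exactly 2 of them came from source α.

Given the total, each event is independently from source α with probability p = λ_α/(λ_α+λ_β) = 5/7.9 ≈ 0.6329.
So K ~ Binomial(5, 5/7.9): P(K = 2) = C(5,2) · (5/7.9)^2 · (2.9/7.9)^3 ≈ 0.1982.

0.1982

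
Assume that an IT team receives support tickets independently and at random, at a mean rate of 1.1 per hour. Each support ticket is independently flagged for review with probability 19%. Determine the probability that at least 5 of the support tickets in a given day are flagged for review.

Thinning: the support tickets that are flagged for review themselves form a Poisson process with rate 0.19 × 1.1 = 0.209 per hour.
Over the interval, μ = 0.209 × 24 = 5.016 (a day = 24 hours).
P(N ≥ 5) = 1 − P(N ≤ 4) ≈ 0.5623.

0.5623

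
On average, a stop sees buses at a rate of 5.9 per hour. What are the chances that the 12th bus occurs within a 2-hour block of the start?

Over the interval, μ = 5.9 × 2 = 11.8 (a 2-hour block = 2 hours).
The 12th arrival falls in the interval iff at least 12 events occur there: P(S_12 ≤ t) = P(N ≥ 12) = 1 − P(N ≤ 11) ≈ 0.5153.

0.5153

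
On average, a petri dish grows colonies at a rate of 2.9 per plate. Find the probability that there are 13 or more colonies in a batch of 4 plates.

Over the interval, μ = 2.9 × 4 = 11.6 (a batch of 4 plates = 4 plates).
P(N ≥ 13) = 1 − P(N ≤ 12) = 1 − Σ_{j=0}^{12} e^(−μ) μ^j/j! ≈ 0.3784.

0.3784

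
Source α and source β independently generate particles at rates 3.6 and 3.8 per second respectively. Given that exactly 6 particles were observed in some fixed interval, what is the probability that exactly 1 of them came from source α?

0.1042

Given the total, each event is independently from source α with probability p = λ_α/(λ_α+λ_β) = 3.6/7.4 ≈ 0.4865.
So K ~ Binomial(6, 3.6/7.4): P(K = 1) = C(6,1) · (3.6/7.4)^1 · (3.8/7.4)^5 ≈ 0.1042.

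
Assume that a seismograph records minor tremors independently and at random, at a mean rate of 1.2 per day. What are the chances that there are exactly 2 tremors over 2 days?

0.2613

Over the interval, μ = 1.2 × 2 = 2.4 (2 days).
P(N = 2) = e^(−μ) μ^2/2! = e^(−2.4) · 2.4^2/2 ≈ 0.2613.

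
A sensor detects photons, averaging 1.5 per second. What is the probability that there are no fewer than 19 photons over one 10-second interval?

Over the interval, μ = 1.5 × 10 = 15 (a 10-second interval = 10 seconds).
P(N ≥ 19) = 1 − P(N ≤ 18) = 1 − Σ_{j=0}^{18} e^(−μ) μ^j/j! ≈ 0.1805.

0.1805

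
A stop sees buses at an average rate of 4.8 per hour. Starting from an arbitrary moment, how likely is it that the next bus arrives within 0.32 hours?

0.7848

Inter-arrival times are exponential with rate λ = 4.8 per hour.
P(T ≤ 0.32) = 1 − e^(−λt) = 1 − e^(−4.8 × 0.32) = 1 − e^(−1.536) ≈ 0.7848.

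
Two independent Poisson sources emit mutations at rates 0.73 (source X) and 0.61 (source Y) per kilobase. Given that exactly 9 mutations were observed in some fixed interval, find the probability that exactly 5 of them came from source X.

0.2596

Given the total, each event is independently from source X with probability p = λ_X/(λ_X+λ_Y) = 0.73/1.34 ≈ 0.5448.
So K ~ Binomial(9, 0.73/1.34): P(K = 5) = C(9,5) · (0.73/1.34)^5 · (0.61/1.34)^4 ≈ 0.2596.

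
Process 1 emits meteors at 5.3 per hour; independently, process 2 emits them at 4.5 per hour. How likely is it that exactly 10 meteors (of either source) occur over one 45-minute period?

Independent Poisson processes superpose: combined rate λ = 5.3 + 4.5 = 9.8 per hour.
Over the interval, μ = 9.8 × 0.75 = 7.35 (a 45-minute period = 0.75 hours).
P(N = 10) = e^(−7.35) · 7.35^10/10! ≈ 0.0815.

0.0815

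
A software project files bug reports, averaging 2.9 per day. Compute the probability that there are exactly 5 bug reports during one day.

0.0940

With mean μ = 2.9 per day,
P(N = 5) = e^(−μ) μ^5/5! = e^(−2.9) · 2.9^5/120 ≈ 0.0940.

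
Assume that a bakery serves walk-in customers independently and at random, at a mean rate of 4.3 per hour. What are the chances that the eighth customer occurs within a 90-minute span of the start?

0.3199

Over the interval, μ = 4.3 × 1.5 = 6.45 (a 90-minute span = 1.5 hours).
The eighth arrival falls in the interval iff at least 8 events occur there: P(S_8 ≤ t) = P(N ≥ 8) = 1 − P(N ≤ 7) ≈ 0.3199.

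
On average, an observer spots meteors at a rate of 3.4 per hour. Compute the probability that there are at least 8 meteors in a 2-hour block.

Over the interval, μ = 3.4 × 2 = 6.8 (a 2-hour block = 2 hours).
P(N ≥ 8) = 1 − P(N ≤ 7) = 1 − Σ_{j=0}^{7} e^(−μ) μ^j/j! ≈ 0.3715.

0.3715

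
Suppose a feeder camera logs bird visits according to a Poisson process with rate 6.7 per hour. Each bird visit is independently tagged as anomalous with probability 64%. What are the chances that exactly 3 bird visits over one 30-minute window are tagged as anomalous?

Thinning: the bird visits that are tagged as anomalous themselves form a Poisson process with rate 0.64 × 6.7 = 4.288 per hour.
Over the interval, μ = 4.288 × 0.5 = 2.144 (a 30-minute window = 0.5 hours).
P(N = 3) = e^(−2.144) · 2.144^3/3! ≈ 0.1925.

0.1925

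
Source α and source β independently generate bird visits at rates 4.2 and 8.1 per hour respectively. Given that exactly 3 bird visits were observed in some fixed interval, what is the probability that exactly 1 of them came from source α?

Given the total, each event is independently from source α with probability p = λ_α/(λ_α+λ_β) = 4.2/12.3 ≈ 0.3415.
So K ~ Binomial(3, 4.2/12.3): P(K = 1) = C(3,1) · (4.2/12.3)^1 · (8.1/12.3)^2 ≈ 0.4442.

0.4442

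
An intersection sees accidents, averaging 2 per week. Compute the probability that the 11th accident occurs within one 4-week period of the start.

0.1841

Over the interval, μ = 2 × 4 = 8 (a 4-week period = 4 weeks).
The 11th arrival falls in the interval iff at least 11 events occur there: P(S_11 ≤ t) = P(N ≥ 11) = 1 − P(N ≤ 10) ≈ 0.1841.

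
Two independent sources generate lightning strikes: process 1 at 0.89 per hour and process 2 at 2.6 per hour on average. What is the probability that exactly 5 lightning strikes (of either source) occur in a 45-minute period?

Independent Poisson processes superpose: combined rate λ = 0.89 + 2.6 = 3.49 per hour.
Over the interval, μ = 3.49 × 0.75 = 2.6175 (a 45-minute period = 0.75 hours).
P(N = 5) = e^(−2.6175) · 2.6175^5/5! ≈ 0.0747.

0.0747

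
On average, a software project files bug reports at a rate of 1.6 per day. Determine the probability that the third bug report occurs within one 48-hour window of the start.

0.6201

Over the interval, μ = 1.6 × 2 = 3.2 (a 48-hour window = 2 days).
The third arrival falls in the interval iff at least 3 events occur there: P(S_3 ≤ t) = P(N ≥ 3) = 1 − P(N ≤ 2) ≈ 0.6201.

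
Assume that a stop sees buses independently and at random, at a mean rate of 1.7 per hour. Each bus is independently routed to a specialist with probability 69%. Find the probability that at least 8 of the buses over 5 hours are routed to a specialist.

0.2377

Thinning: the buses that are routed to a specialist themselves form a Poisson process with rate 0.69 × 1.7 = 1.173 per hour.
Over the interval, μ = 1.173 × 5 = 5.865 (5 hours).
P(N ≥ 8) = 1 − P(N ≤ 7) ≈ 0.2377.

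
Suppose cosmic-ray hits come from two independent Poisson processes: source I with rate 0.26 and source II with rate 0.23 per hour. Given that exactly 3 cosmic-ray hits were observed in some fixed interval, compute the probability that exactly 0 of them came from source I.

0.1034

Given the total, each event is independently from source I with probability p = λ_I/(λ_I+λ_II) = 0.26/0.49 ≈ 0.5306.
So K ~ Binomial(3, 0.26/0.49): P(K = 0) = C(3,0) · (0.26/0.49)^0 · (0.23/0.49)^3 ≈ 0.1034.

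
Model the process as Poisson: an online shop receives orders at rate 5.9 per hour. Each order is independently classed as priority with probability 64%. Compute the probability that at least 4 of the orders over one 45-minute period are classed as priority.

Thinning: the orders that are classed as priority themselves form a Poisson process with rate 0.64 × 5.9 = 3.776 per hour.
Over the interval, μ = 3.776 × 0.75 = 2.832 (a 45-minute period = 0.75 hours).
P(N ≥ 4) = 1 − P(N ≤ 3) ≈ 0.3152.

0.3152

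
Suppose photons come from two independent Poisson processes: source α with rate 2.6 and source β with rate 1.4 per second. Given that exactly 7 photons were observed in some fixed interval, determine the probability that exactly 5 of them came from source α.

Given the total, each event is independently from source α with probability p = λ_α/(λ_α+λ_β) = 2.6/4 = 0.6500.
So K ~ Binomial(7, 2.6/4): P(K = 5) = C(7,5) · (2.6/4)^5 · (1.4/4)^2 ≈ 0.2985.

0.2985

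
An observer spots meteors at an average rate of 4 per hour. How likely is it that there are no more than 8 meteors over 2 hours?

0.5925

Over the interval, μ = 4 × 2 = 8 (2 hours).
P(N ≤ 8) = Σ_{j=0}^{8} e^(−μ) μ^j/j! ≈ 0.5925.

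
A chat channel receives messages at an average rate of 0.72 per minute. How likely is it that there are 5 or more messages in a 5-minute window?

Over the interval, μ = 0.72 × 5 = 3.6 (a 5-minute window = 5 minutes).
P(N ≥ 5) = 1 − P(N ≤ 4) = 1 − Σ_{j=0}^{4} e^(−μ) μ^j/j! ≈ 0.2936.

0.2936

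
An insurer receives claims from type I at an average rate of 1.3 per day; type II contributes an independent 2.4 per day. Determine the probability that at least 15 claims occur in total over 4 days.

0.5137

Independent Poisson processes superpose: combined rate λ = 1.3 + 2.4 = 3.7 per day.
Over the interval, μ = 3.7 × 4 = 14.8 (4 days).
P(N ≥ 15) = 1 − P(N ≤ 14) ≈ 0.5137.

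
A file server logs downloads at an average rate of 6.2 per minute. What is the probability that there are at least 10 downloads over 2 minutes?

0.7908

Over the interval, μ = 6.2 × 2 = 12.4 (2 minutes).
P(N ≥ 10) = 1 − P(N ≤ 9) = 1 − Σ_{j=0}^{9} e^(−μ) μ^j/j! ≈ 0.7908.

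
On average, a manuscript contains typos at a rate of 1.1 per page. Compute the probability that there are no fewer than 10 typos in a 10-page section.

0.6595

Over the interval, μ = 1.1 × 10 = 11 (a 10-page section = 10 pages).
P(N ≥ 10) = 1 − P(N ≤ 9) = 1 − Σ_{j=0}^{9} e^(−μ) μ^j/j! ≈ 0.6595.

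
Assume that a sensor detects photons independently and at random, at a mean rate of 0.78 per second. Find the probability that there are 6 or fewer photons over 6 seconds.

Over the interval, μ = 0.78 × 6 = 4.68 (6 seconds).
P(N ≤ 6) = Σ_{j=0}^{6} e^(−μ) μ^j/j! ≈ 0.8073.

0.8073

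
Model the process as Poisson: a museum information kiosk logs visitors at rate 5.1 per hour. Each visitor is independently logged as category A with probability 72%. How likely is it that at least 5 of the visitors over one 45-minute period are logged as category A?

0.1452

Thinning: the visitors that are logged as category A themselves form a Poisson process with rate 0.72 × 5.1 = 3.672 per hour.
Over the interval, μ = 3.672 × 0.75 = 2.754 (a 45-minute period = 0.75 hours).
P(N ≥ 5) = 1 − P(N ≤ 4) ≈ 0.1452.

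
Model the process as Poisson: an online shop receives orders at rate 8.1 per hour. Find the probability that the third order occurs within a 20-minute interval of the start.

Over the interval, μ = 8.1 × 1/3 = 2.7 (a 20-minute interval = 1/3 hours).
The third arrival falls in the interval iff at least 3 events occur there: P(S_3 ≤ t) = P(N ≥ 3) = 1 − P(N ≤ 2) ≈ 0.5064.

0.5064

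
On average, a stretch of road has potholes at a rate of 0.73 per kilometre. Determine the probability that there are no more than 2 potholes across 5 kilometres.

Over the interval, μ = 0.73 × 5 = 3.65 (5 kilometres).
P(N ≤ 2) = Σ_{j=0}^{2} e^(−μ) μ^j/j! ≈ 0.2940.

0.2940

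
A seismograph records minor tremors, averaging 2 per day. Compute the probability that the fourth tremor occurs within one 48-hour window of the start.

Over the interval, μ = 2 × 2 = 4 (a 48-hour window = 2 days).
The fourth arrival falls in the interval iff at least 4 events occur there: P(S_4 ≤ t) = P(N ≥ 4) = 1 − P(N ≤ 3) ≈ 0.5665.

0.5665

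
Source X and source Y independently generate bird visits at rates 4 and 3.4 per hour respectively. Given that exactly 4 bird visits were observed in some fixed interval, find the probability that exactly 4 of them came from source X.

Given the total, each event is independently from source X with probability p = λ_X/(λ_X+λ_Y) = 4/7.4 ≈ 0.5405.
So K ~ Binomial(4, 4/7.4): P(K = 4) = C(4,4) · (4/7.4)^4 · (3.4/7.4)^0 ≈ 0.0854.

0.0854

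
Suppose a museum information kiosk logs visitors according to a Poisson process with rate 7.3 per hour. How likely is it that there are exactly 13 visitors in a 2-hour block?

Over the interval, μ = 7.3 × 2 = 14.6 (a 2-hour block = 2 hours).
P(N = 13) = e^(−μ) μ^13/13! = e^(−14.6) · 14.6^13/6227020800 ≈ 0.1004.

0.1004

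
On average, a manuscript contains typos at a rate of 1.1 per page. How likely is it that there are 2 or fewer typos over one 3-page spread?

Over the interval, μ = 1.1 × 3 = 3.3 (a 3-page spread = 3 pages).
P(N ≤ 2) = Σ_{j=0}^{2} e^(−μ) μ^j/j! ≈ 0.3594.

0.3594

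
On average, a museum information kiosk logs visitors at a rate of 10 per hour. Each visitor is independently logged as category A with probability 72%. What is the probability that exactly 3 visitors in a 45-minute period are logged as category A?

0.1185

Thinning: the visitors that are logged as category A themselves form a Poisson process with rate 0.72 × 10 = 7.2 per hour.
Over the interval, μ = 7.2 × 0.75 = 5.4 (a 45-minute period = 0.75 hours).
P(N = 3) = e^(−5.4) · 5.4^3/3! ≈ 0.1185.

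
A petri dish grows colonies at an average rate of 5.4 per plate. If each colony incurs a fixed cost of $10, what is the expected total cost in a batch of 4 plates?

$216

E[N] = 5.4 × 4 = 21.6 (a batch of 4 plates = 4 plates); E[cost] = 21.6 × $10 = $216.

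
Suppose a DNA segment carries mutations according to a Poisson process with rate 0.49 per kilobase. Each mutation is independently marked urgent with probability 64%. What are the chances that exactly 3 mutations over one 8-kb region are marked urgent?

Thinning: the mutations that are marked urgent themselves form a Poisson process with rate 0.64 × 0.49 = 0.3136 per kilobase.
Over the interval, μ = 0.3136 × 8 = 2.5088 (an 8-kb region = 8 kilobases).
P(N = 3) = e^(−2.5088) · 2.5088^3/3! ≈ 0.2141.

0.2141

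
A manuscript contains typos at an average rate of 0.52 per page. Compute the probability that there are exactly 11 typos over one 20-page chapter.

Over the interval, μ = 0.52 × 20 = 10.4 (a 20-page chapter = 20 pages).
P(N = 11) = e^(−μ) μ^11/11! = e^(−10.4) · 10.4^11/39916800 ≈ 0.1174.

0.1174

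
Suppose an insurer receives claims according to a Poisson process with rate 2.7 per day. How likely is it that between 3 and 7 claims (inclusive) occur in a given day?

With mean μ = 2.7 per day,
P(3 ≤ N ≤ 7) = Σ_{j=3}^{7} e^(−2.7) · 2.7^j/j! ≈ 0.4998.

0.4998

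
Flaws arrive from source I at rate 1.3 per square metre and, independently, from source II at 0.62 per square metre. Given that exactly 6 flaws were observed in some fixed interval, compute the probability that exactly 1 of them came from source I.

0.0143

Given the total, each event is independently from source I with probability p = λ_I/(λ_I+λ_II) = 1.3/1.92 ≈ 0.6771.
So K ~ Binomial(6, 1.3/1.92): P(K = 1) = C(6,1) · (1.3/1.92)^1 · (0.62/1.92)^5 ≈ 0.0143.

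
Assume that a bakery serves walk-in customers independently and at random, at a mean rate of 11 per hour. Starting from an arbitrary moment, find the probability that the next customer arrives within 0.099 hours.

0.6634

Inter-arrival times are exponential with rate λ = 11 per hour.
P(T ≤ 0.099) = 1 − e^(−λt) = 1 − e^(−11 × 0.099) = 1 − e^(−1.089) ≈ 0.6634.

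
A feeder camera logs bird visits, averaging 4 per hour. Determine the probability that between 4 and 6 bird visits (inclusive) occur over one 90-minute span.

Over the interval, μ = 4 × 1.5 = 6 (a 90-minute span = 1.5 hours).
P(4 ≤ N ≤ 6) = Σ_{j=4}^{6} e^(−6) · 6^j/j! ≈ 0.4551.

0.4551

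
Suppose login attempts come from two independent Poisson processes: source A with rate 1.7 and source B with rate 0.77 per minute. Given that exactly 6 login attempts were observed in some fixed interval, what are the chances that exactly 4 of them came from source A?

Given the total, each event is independently from source A with probability p = λ_A/(λ_A+λ_B) = 1.7/2.47 ≈ 0.6883.
So K ~ Binomial(6, 1.7/2.47): P(K = 4) = C(6,4) · (1.7/2.47)^4 · (0.77/2.47)^2 ≈ 0.3271.

0.3271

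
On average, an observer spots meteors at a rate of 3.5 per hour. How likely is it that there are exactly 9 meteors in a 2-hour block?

Over the interval, μ = 3.5 × 2 = 7 (a 2-hour block = 2 hours).
P(N = 9) = e^(−μ) μ^9/9! = e^(−7) · 7^9/362880 ≈ 0.1014.

0.1014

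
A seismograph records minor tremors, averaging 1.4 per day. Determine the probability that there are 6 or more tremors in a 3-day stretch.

0.2469

Over the interval, μ = 1.4 × 3 = 4.2 (a 3-day stretch = 3 days).
P(N ≥ 6) = 1 − P(N ≤ 5) = 1 − Σ_{j=0}^{5} e^(−μ) μ^j/j! ≈ 0.2469.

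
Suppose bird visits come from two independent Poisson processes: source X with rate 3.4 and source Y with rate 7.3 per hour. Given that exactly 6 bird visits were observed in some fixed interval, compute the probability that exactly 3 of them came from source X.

Given the total, each event is independently from source X with probability p = λ_X/(λ_X+λ_Y) = 3.4/10.7 ≈ 0.3178.
So K ~ Binomial(6, 3.4/10.7): P(K = 3) = C(6,3) · (3.4/10.7)^3 · (7.3/10.7)^3 ≈ 0.2038.

0.2038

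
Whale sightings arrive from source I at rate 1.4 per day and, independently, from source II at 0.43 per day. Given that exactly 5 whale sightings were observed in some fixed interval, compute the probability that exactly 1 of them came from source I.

0.0117

Given the total, each event is independently from source I with probability p = λ_I/(λ_I+λ_II) = 1.4/1.83 ≈ 0.7650.
So K ~ Binomial(5, 1.4/1.83): P(K = 1) = C(5,1) · (1.4/1.83)^1 · (0.43/1.83)^4 ≈ 0.0117.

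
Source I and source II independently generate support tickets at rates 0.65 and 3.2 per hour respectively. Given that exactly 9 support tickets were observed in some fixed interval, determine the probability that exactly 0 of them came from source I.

Given the total, each event is independently from source I with probability p = λ_I/(λ_I+λ_II) = 0.65/3.85 ≈ 0.1688.
So K ~ Binomial(9, 0.65/3.85): P(K = 0) = C(9,0) · (0.65/3.85)^0 · (3.2/3.85)^9 ≈ 0.1893.

0.1893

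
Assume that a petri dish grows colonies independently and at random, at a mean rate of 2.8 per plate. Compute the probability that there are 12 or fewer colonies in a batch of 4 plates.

Over the interval, μ = 2.8 × 4 = 11.2 (a batch of 4 plates = 4 plates).
P(N ≤ 12) = Σ_{j=0}^{12} e^(−μ) μ^j/j! ≈ 0.6666.

0.6666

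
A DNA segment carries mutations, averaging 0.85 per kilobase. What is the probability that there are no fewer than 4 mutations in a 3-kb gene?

Over the interval, μ = 0.85 × 3 = 2.55 (a 3-kb gene = 3 kilobases).
P(N ≥ 4) = 1 − P(N ≤ 3) = 1 − Σ_{j=0}^{3} e^(−μ) μ^j/j! ≈ 0.2532.

0.2532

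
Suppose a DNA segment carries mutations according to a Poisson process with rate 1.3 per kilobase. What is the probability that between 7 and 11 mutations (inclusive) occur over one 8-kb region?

Over the interval, μ = 1.3 × 8 = 10.4 (an 8-kb region = 8 kilobases).
P(7 ≤ N ≤ 11) = Σ_{j=7}^{11} e^(−10.4) · 10.4^j/j! ≈ 0.5436.

0.5436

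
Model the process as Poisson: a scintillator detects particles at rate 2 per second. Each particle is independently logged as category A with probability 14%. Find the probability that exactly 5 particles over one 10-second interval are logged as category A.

Thinning: the particles that are logged as category A themselves form a Poisson process with rate 0.14 × 2 = 0.28 per second.
Over the interval, μ = 0.28 × 10 = 2.8 (a 10-second interval = 10 seconds).
P(N = 5) = e^(−2.8) · 2.8^5/5! ≈ 0.0872.

0.0872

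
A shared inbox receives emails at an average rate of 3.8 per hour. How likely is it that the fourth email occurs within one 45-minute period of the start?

0.3192

Over the interval, μ = 3.8 × 0.75 = 2.85 (a 45-minute period = 0.75 hours).
The fourth arrival falls in the interval iff at least 4 events occur there: P(S_4 ≤ t) = P(N ≥ 4) = 1 − P(N ≤ 3) ≈ 0.3192.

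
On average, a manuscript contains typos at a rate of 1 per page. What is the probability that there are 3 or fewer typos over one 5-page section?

Over the interval, μ = 1 × 5 = 5 (a 5-page section = 5 pages).
P(N ≤ 3) = Σ_{j=0}^{3} e^(−μ) μ^j/j! ≈ 0.2650.

0.2650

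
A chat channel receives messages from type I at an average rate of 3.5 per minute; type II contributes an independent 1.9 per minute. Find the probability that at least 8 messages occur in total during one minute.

Independent Poisson processes superpose: combined rate λ = 3.5 + 1.9 = 5.4 per minute.
So μ = 5.4.
P(N ≥ 8) = 1 − P(N ≤ 7) ≈ 0.1783.

0.1783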